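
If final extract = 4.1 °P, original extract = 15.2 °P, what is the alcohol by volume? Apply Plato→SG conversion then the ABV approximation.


SG = 259/(259 − P);  ABV = (OG − FG)·131.25
OG = 259/(259 − 15.2) = 1.0623
FG = 259/(259 − 4.1) = 1.0161
ABV = (1.0623 − 1.0161)·131.25

6.0718 % ABV


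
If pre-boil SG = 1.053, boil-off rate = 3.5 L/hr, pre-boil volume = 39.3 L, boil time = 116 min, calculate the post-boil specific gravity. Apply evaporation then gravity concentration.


V_post = V_pre − rate·(t/60);  SG_post = 1 + (SG_pre−1)·V_pre/V_post
V_post = 39.3 − 3.5·(116/60) = 32.5333
SG_post = 1 + (1.053 − 1)·39.3/32.5333

1.0640


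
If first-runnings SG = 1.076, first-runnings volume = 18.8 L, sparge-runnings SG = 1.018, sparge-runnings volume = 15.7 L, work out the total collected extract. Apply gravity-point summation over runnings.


total = Σ (SG_i − 1)·1000·V_i
first = (1.076 − 1)·1000·18.8 = 1428.8000
sparge = (1.018 − 1)·1000·15.7 = 282.6000
total = 1428.8000 + 282.6000

1711.4000 gravity·L


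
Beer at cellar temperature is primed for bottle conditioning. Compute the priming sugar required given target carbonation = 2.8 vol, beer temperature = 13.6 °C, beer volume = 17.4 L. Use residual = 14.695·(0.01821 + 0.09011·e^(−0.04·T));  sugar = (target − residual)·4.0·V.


residual = 14.695·(0.01821 + 0.09011·e^(−0.04·13.6)) = 1.0362
sugar = (2.8 − 1.0362)·4.0·17.4

122.7625 g


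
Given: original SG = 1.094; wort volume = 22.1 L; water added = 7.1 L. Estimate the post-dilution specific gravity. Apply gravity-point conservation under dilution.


SG_new = 1 + (SG_old − 1)·V_old/(V_old + V_water)
pts = (1.094 − 1)·1000·22.1/(22.1 + 7.1) = 71.1438
SG_new = 1 + 71.1438/1000

1.0711


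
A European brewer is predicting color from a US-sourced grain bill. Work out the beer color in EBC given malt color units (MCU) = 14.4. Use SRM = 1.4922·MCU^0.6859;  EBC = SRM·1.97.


SRM = 1.4922·14.4^0.6859 = 9.2971
EBC = 9.2971·1.97

18.3153 EBC


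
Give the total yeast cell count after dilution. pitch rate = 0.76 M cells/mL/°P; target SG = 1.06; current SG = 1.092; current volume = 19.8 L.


V_w = V·((SG_c−1)/(SG_t−1)−1);  °P = 259 − 259/SG_t;  cells = rate·(V+V_w)·°P
V_w = 19.8·((1.092−1)/(1.06−1)−1) = 10.5600
V_final = 19.8 + 10.5600 = 30.3600
°P = 259 − 259/1.06 = 14.6604
cells = 0.76·30.3600·14.6604

338.2677 billion cells


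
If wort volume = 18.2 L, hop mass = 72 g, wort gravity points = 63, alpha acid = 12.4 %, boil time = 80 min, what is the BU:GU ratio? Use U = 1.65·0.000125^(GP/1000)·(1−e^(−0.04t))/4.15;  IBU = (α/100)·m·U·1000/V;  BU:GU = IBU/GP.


U = 1.65·0.000125^(63/1000)·(1−e^(−0.04·80))/4.15 = 0.2165
IBU = (12.4/100)·72·0.2165·1000/18.2 = 106.2063
BU:GU = 106.2063/63

1.6858


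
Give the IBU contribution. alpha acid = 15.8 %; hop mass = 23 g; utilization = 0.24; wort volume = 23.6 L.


IBU = (α/100)·mass·U·1000 / V
IBU = (15.8/100)·23·0.24·1000 / 23.6

36.9559 IBU


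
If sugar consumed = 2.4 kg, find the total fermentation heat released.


Q = m_sugar · 590 kJ/kg
Q = 2.4 · 590

1416.0000 kJ


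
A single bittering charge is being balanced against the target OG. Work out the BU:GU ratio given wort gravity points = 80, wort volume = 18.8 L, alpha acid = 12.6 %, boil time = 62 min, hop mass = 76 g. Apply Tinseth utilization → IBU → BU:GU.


U = 1.65·0.000125^(GP/1000)·(1−e^(−0.04t))/4.15;  IBU = (α/100)·m·U·1000/V;  BU:GU = IBU/GP
U = 1.65·0.000125^(80/1000)·(1−e^(−0.04·62))/4.15 = 0.1775
IBU = (12.6/100)·76·0.1775·1000/18.8 = 90.4133
BU:GU = 90.4133/80

1.1302


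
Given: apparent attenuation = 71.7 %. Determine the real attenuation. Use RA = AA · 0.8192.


RA = 71.7 · 0.8192

58.7366 %


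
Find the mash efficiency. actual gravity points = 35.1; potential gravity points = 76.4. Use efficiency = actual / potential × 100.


efficiency = 35.1 / 76.4 × 100

45.9424 %


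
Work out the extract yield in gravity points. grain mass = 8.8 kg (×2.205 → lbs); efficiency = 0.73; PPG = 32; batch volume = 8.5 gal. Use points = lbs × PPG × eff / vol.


lbs = 8.8 × 2.205 = 19.4040
points = 19.4040 × 32 × 0.73 / 8.5

53.3268 points


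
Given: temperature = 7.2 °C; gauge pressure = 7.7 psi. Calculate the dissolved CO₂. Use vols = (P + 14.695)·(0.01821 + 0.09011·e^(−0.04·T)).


vols = (7.7 + 14.695)·(0.01821 + 0.09011·e^(−0.04·7.2))

1.9208 volumes


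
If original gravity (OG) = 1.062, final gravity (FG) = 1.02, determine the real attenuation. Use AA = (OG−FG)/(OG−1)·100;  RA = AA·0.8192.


AA = (1.062 − 1.02)/(1.062 − 1)·100 = 67.7419
RA = 67.7419·0.8192

55.4942 %


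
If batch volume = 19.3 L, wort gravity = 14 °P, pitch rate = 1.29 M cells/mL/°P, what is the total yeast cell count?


cells (billions) = rate · V_L · °P
cells = 1.29 · 19.3 · 14

348.5580 billion cells


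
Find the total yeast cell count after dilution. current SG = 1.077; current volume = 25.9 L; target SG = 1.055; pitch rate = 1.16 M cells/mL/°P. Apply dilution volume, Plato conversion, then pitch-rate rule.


V_w = V·((SG_c−1)/(SG_t−1)−1);  °P = 259 − 259/SG_t;  cells = rate·(V+V_w)·°P
V_w = 25.9·((1.077−1)/(1.055−1)−1) = 10.3600
V_final = 25.9 + 10.3600 = 36.2600
°P = 259 − 259/1.055 = 13.5024
cells = 1.16·36.2600·13.5024

567.9313 billion cells


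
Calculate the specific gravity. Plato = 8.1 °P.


SG = 259/(259 − P)
SG = 259/(259 − 8.1)

1.0323


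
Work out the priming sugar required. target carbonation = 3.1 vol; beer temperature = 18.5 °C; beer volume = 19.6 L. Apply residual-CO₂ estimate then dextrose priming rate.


residual = 14.695·(0.01821 + 0.09011·e^(−0.04·T));  sugar = (target − residual)·4.0·V
residual = 14.695·(0.01821 + 0.09011·e^(−0.04·18.5)) = 0.8994
sugar = (3.1 − 0.8994)·4.0·19.6

172.5291 g


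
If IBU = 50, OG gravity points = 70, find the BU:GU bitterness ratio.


BU:GU = IBU / OG_points
BU:GU = 50 / 70

0.7143


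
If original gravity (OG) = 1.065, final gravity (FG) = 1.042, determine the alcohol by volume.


ABV = (OG − FG) · 131.25
ABV = (1.065 − 1.042) · 131.25

3.0187 % ABV


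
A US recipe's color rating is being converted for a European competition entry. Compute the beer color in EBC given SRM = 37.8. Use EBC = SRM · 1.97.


EBC = 37.8 · 1.97

74.4660 EBC


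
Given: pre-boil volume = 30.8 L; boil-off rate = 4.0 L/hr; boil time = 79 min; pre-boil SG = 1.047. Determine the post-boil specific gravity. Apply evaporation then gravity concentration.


V_post = V_pre − rate·(t/60);  SG_post = 1 + (SG_pre−1)·V_pre/V_post
V_post = 30.8 − 4.0·(79/60) = 25.5333
SG_post = 1 + (1.047 − 1)·30.8/25.5333

1.0567


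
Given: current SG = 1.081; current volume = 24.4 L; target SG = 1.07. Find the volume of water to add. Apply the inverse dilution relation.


V_water = V·((SG_curr − 1)/(SG_target − 1) − 1)
V_water = 24.4·((1.081 − 1)/(1.07 − 1) − 1)

3.8343 L


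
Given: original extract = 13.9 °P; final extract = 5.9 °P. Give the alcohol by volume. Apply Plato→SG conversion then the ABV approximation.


SG = 259/(259 − P);  ABV = (OG − FG)·131.25
OG = 259/(259 − 13.9) = 1.0567
FG = 259/(259 − 5.9) = 1.0233
ABV = (1.0567 − 1.0233)·131.25

4.3838 % ABV


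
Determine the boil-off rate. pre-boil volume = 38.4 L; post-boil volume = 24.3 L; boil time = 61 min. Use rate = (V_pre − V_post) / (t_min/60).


rate = (38.4 − 24.3) / (61/60)

13.8689 L/hr


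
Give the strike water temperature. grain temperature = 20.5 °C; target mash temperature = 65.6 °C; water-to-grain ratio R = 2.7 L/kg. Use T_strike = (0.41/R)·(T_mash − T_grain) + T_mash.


T_strike = (0.41/2.7)·(65.6 − 20.5) + 65.6

72.4485 °C


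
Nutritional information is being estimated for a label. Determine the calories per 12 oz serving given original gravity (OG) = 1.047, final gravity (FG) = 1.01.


ABW = (OG−FG)·131.25·0.79/FG;  °P = 259 − 259/SG (for OG→OE and FG→AE);  RE = 0.1808·OE + 0.8192·AE;  Cal = (6.9·ABW + 4·(RE−0.1))·FG·3.55
ABW = (1.047 − 1.01)·131.25·0.79/1.01 = 3.7985
OE = 259 − 259/1.047 = 11.6266 °P
AE = 259 − 259/1.01 = 2.5644 °P
RE = 0.1808·11.6266 + 0.8192·2.5644 = 4.2028 °P
Cal = (6.9·3.7985 + 4·(4.2028−0.1))·1.01·3.55

152.8159 kcal


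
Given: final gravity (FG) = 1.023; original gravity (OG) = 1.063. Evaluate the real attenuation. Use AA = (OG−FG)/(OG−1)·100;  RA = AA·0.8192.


AA = (1.063 − 1.023)/(1.063 − 1)·100 = 63.4921
RA = 63.4921·0.8192

52.0127 %


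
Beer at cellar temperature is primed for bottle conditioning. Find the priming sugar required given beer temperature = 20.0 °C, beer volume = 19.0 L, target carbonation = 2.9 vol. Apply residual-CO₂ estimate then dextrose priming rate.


residual = 14.695·(0.01821 + 0.09011·e^(−0.04·T));  sugar = (target − residual)·4.0·V
residual = 14.695·(0.01821 + 0.09011·e^(−0.04·20.0)) = 0.8626
sugar = (2.9 − 0.8626)·4.0·19.0

154.8437 g


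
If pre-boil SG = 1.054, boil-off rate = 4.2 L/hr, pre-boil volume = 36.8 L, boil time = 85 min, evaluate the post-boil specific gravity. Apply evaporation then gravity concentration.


V_post = V_pre − rate·(t/60);  SG_post = 1 + (SG_pre−1)·V_pre/V_post
V_post = 36.8 − 4.2·(85/60) = 30.8500
SG_post = 1 + (1.054 − 1)·36.8/30.8500

1.0644


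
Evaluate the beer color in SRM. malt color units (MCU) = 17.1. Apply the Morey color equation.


SRM = 1.4922 · MCU^0.6859
SRM = 1.4922 · 17.1^0.6859

10.4602 SRM


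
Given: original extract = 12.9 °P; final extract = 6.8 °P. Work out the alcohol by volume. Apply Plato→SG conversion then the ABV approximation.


SG = 259/(259 − P);  ABV = (OG − FG)·131.25
OG = 259/(259 − 12.9) = 1.0524
FG = 259/(259 − 6.8) = 1.0270
ABV = (1.0524 − 1.0270)·131.25

3.3410 % ABV


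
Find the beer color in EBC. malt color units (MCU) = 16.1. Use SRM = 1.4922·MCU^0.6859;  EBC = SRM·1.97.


SRM = 1.4922·16.1^0.6859 = 10.0367
EBC = 10.0367·1.97

19.7722 EBC


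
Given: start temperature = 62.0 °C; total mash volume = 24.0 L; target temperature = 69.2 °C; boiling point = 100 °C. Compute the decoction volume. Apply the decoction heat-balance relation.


V_dec = V_total·(T_target − T_start)/(T_boil − T_start)
V_dec = 24.0·(69.2 − 62.0)/(100 − 62.0)

4.5474 L


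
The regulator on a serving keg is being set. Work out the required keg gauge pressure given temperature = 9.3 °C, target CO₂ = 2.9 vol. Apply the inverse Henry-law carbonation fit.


psi = vols/(0.01821 + 0.09011·e^(−0.04·T)) − 14.695
psi = 2.9/(0.01821 + 0.09011·e^(−0.04·9.3)) − 14.695

21.4071 psi


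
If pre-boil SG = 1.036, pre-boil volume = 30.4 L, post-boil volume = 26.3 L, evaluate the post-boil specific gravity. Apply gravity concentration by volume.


SG_post = 1 + (SG_pre − 1)·V_pre/V_post
pts_pre = (1.036 − 1)·1000 = 36.0000
pts_post = 36.0000·30.4/26.3 = 41.6122
SG_post = 1 + 41.6122/1000

1.0416


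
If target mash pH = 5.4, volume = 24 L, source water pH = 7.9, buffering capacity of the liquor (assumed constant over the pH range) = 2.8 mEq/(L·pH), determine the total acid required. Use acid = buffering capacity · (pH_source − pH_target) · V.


acid = 2.8 · (7.9 − 5.4) · 24

168.0000 mEq


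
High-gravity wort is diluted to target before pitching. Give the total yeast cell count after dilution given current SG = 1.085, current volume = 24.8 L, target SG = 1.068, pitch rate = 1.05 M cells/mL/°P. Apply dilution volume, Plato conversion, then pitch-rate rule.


V_w = V·((SG_c−1)/(SG_t−1)−1);  °P = 259 − 259/SG_t;  cells = rate·(V+V_w)·°P
V_w = 24.8·((1.085−1)/(1.068−1)−1) = 6.2000
V_final = 24.8 + 6.2000 = 31.0000
°P = 259 − 259/1.068 = 16.4906
cells = 1.05·31.0000·16.4906

536.7702 billion cells


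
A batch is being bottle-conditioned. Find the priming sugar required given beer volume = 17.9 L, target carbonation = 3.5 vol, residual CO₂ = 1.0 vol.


sugar = (target − residual)·4.0·V
sugar = (3.5 − 1.0)·4.0·17.9

179.0000 g


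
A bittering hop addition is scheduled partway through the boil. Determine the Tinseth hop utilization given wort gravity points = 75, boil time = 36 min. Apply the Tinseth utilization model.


U = 1.65·0.000125^(GP/1000) · (1 − e^(−0.04·t))/4.15
bigness = 1.65·0.000125^(75/1000) = 0.8409
boil_factor = (1 − e^(−0.04·36))/4.15 = 0.1839
U = 0.8409 · 0.1839

0.1546


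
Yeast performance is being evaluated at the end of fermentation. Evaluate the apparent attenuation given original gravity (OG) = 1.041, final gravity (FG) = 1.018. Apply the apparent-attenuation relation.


AA = (OG − FG)/(OG − 1) · 100
AA = (1.041 − 1.018)/(1.041 − 1) · 100

56.0976 %


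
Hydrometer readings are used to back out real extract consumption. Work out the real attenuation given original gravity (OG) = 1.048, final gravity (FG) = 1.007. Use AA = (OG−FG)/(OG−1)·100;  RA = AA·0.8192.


AA = (1.048 − 1.007)/(1.048 − 1)·100 = 85.4167
RA = 85.4167·0.8192

69.9733 %


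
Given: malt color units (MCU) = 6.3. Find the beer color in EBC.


SRM = 1.4922·MCU^0.6859;  EBC = SRM·1.97
SRM = 1.4922·6.3^0.6859 = 5.2734
EBC = 5.2734·1.97

10.3887 EBC


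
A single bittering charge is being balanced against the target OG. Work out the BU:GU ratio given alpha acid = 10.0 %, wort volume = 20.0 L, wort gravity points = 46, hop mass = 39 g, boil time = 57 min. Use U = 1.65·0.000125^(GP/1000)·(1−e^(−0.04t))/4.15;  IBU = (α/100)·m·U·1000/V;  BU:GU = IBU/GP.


U = 1.65·0.000125^(46/1000)·(1−e^(−0.04·57))/4.15 = 0.2361
IBU = (10.0/100)·39·0.2361·1000/20.0 = 46.0328
BU:GU = 46.0328/46

1.0007


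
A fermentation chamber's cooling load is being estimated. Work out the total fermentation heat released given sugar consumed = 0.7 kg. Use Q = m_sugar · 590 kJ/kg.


Q = 0.7 · 590

413.0000 kJ


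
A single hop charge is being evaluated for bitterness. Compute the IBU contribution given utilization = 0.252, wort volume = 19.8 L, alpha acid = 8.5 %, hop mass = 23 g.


IBU = (α/100)·mass·U·1000 / V
IBU = (8.5/100)·23·0.252·1000 / 19.8

24.8818 IBU


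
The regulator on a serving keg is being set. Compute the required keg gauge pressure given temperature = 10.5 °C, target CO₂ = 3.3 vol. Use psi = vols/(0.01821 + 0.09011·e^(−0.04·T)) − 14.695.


psi = 3.3/(0.01821 + 0.09011·e^(−0.04·10.5)) − 14.695

27.9316 psi


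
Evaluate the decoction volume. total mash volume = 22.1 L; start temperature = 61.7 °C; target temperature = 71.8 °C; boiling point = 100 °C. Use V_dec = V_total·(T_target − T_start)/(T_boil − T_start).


V_dec = 22.1·(71.8 − 61.7)/(100 − 61.7)

5.8279 L


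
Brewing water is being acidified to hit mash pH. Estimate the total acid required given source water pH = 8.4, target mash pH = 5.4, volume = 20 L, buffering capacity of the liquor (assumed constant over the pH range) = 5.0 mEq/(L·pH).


acid = buffering capacity · (pH_source − pH_target) · V
acid = 5.0 · (8.4 − 5.4) · 20

300.0000 mEq


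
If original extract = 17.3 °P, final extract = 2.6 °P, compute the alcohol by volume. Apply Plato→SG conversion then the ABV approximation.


SG = 259/(259 − P);  ABV = (OG − FG)·131.25
OG = 259/(259 − 17.3) = 1.0716
FG = 259/(259 − 2.6) = 1.0101
ABV = (1.0716 − 1.0101)·131.25

8.0635 % ABV


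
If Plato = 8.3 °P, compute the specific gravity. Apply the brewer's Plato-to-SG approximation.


SG = 259/(259 − P)
SG = 259/(259 − 8.3)

1.0331


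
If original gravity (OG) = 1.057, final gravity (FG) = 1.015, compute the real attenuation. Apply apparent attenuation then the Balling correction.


AA = (OG−FG)/(OG−1)·100;  RA = AA·0.8192
AA = (1.057 − 1.015)/(1.057 − 1)·100 = 73.6842
RA = 73.6842·0.8192

60.3621 %


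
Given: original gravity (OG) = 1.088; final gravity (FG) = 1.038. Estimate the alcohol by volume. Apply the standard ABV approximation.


ABV = (OG − FG) · 131.25
ABV = (1.088 − 1.038) · 131.25

6.5625 % ABV


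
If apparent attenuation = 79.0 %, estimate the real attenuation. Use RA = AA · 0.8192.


RA = 79.0 · 0.8192

64.7168 %


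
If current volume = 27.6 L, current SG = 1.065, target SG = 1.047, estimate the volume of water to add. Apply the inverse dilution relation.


V_water = V·((SG_curr − 1)/(SG_target − 1) − 1)
V_water = 27.6·((1.065 − 1)/(1.047 − 1) − 1)

10.5702 L


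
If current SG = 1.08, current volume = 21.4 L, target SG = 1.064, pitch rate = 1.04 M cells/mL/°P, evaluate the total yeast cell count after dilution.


V_w = V·((SG_c−1)/(SG_t−1)−1);  °P = 259 − 259/SG_t;  cells = rate·(V+V_w)·°P
V_w = 21.4·((1.08−1)/(1.064−1)−1) = 5.3500
V_final = 21.4 + 5.3500 = 26.7500
°P = 259 − 259/1.064 = 15.5789
cells = 1.04·26.7500·15.5789

433.4063 billion cells


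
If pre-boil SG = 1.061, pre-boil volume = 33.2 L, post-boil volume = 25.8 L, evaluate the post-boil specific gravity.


SG_post = 1 + (SG_pre − 1)·V_pre/V_post
pts_pre = (1.061 − 1)·1000 = 61.0000
pts_post = 61.0000·33.2/25.8 = 78.4961
SG_post = 1 + 78.4961/1000

1.0785


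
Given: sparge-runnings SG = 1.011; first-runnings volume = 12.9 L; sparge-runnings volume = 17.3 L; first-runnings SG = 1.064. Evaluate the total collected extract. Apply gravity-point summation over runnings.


total = Σ (SG_i − 1)·1000·V_i
first = (1.064 − 1)·1000·12.9 = 825.6000
sparge = (1.011 − 1)·1000·17.3 = 190.3000
total = 825.6000 + 190.3000

1015.9000 gravity·L


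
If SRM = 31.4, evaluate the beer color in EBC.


EBC = SRM · 1.97
EBC = 31.4 · 1.97

61.8580 EBC


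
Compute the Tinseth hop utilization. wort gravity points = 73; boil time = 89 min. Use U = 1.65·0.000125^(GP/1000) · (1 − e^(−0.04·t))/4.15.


bigness = 1.65·0.000125^(73/1000) = 0.8562
boil_factor = (1 − e^(−0.04·89))/4.15 = 0.2341
U = 0.8562 · 0.2341

0.2004


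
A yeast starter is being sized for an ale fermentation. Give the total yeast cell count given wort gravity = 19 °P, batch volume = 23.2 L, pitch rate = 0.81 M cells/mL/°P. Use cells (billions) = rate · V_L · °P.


cells = 0.81 · 23.2 · 19

357.0480 billion cells


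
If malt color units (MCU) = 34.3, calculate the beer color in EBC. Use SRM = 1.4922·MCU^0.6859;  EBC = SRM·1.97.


SRM = 1.4922·34.3^0.6859 = 16.8611
EBC = 16.8611·1.97

33.2163 EBC


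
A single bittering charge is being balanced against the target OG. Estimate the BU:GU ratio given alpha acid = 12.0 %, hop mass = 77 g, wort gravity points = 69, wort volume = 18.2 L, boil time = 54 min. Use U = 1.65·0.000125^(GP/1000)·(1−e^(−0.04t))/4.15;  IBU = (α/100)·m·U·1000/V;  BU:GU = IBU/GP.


U = 1.65·0.000125^(69/1000)·(1−e^(−0.04·54))/4.15 = 0.1892
IBU = (12.0/100)·77·0.1892·1000/18.2 = 96.0521
BU:GU = 96.0521/69

1.3921


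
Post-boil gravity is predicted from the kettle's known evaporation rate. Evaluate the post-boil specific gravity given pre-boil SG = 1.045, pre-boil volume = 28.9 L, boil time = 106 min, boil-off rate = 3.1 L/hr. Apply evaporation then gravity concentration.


V_post = V_pre − rate·(t/60);  SG_post = 1 + (SG_pre−1)·V_pre/V_post
V_post = 28.9 − 3.1·(106/60) = 23.4233
SG_post = 1 + (1.045 − 1)·28.9/23.4233

1.0555


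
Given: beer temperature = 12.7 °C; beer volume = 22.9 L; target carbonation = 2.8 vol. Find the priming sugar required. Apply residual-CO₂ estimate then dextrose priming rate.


residual = 14.695·(0.01821 + 0.09011·e^(−0.04·T));  sugar = (target − residual)·4.0·V
residual = 14.695·(0.01821 + 0.09011·e^(−0.04·12.7)) = 1.0643
sugar = (2.8 − 1.0643)·4.0·22.9

158.9861 g


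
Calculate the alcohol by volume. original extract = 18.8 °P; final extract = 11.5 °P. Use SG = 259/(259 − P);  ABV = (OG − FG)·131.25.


OG = 259/(259 − 18.8) = 1.0783
FG = 259/(259 − 11.5) = 1.0465
ABV = (1.0783 − 1.0465)·131.25

4.1742 % ABV


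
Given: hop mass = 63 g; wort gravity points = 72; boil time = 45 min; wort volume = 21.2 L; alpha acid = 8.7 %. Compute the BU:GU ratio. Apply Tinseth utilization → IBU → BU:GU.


U = 1.65·0.000125^(GP/1000)·(1−e^(−0.04t))/4.15;  IBU = (α/100)·m·U·1000/V;  BU:GU = IBU/GP
U = 1.65·0.000125^(72/1000)·(1−e^(−0.04·45))/4.15 = 0.1738
IBU = (8.7/100)·63·0.1738·1000/21.2 = 44.9230
BU:GU = 44.9230/72

0.6239


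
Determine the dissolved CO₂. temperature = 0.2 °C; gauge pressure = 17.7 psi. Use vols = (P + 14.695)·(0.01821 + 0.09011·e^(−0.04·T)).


vols = (17.7 + 14.695)·(0.01821 + 0.09011·e^(−0.04·0.2))

3.4858 volumes


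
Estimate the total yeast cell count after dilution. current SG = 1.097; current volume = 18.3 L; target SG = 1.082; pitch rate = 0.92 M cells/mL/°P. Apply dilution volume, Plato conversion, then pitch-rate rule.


V_w = V·((SG_c−1)/(SG_t−1)−1);  °P = 259 − 259/SG_t;  cells = rate·(V+V_w)·°P
V_w = 18.3·((1.097−1)/(1.082−1)−1) = 3.3476
V_final = 18.3 + 3.3476 = 21.6476
°P = 259 − 259/1.082 = 19.6285
cells = 0.92·21.6476·19.6285

390.9157 billion cells


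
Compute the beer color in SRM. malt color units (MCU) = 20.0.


SRM = 1.4922 · MCU^0.6859
SRM = 1.4922 · 20.0^0.6859

11.6467 SRM


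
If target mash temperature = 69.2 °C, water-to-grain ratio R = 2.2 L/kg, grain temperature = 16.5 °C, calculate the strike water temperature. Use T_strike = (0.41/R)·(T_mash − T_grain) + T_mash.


T_strike = (0.41/2.2)·(69.2 − 16.5) + 69.2

79.0214 °C


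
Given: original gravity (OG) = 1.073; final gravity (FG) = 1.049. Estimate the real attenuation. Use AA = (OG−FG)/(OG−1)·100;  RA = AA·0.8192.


AA = (1.073 − 1.049)/(1.073 − 1)·100 = 32.8767
RA = 32.8767·0.8192

26.9326 %


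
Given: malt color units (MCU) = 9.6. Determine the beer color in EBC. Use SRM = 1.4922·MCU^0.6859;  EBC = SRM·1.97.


SRM = 1.4922·9.6^0.6859 = 7.0399
EBC = 7.0399·1.97

13.8686 EBC


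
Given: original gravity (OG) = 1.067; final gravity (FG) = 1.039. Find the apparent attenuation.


AA = (OG − FG)/(OG − 1) · 100
AA = (1.067 − 1.039)/(1.067 − 1) · 100

41.7910 %


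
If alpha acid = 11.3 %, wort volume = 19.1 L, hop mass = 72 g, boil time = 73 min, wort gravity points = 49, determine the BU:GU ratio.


U = 1.65·0.000125^(GP/1000)·(1−e^(−0.04t))/4.15;  IBU = (α/100)·m·U·1000/V;  BU:GU = IBU/GP
U = 1.65·0.000125^(49/1000)·(1−e^(−0.04·73))/4.15 = 0.2422
IBU = (11.3/100)·72·0.2422·1000/19.1 = 103.1534
BU:GU = 103.1534/49

2.1052


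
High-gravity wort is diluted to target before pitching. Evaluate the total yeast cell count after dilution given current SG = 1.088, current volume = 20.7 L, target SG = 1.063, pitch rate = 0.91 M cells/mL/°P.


V_w = V·((SG_c−1)/(SG_t−1)−1);  °P = 259 − 259/SG_t;  cells = rate·(V+V_w)·°P
V_w = 20.7·((1.088−1)/(1.063−1)−1) = 8.2143
V_final = 20.7 + 8.2143 = 28.9143
°P = 259 − 259/1.063 = 15.3500
cells = 0.91·28.9143·15.3500

403.8880 billion cells


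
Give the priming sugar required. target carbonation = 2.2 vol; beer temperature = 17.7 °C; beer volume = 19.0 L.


residual = 14.695·(0.01821 + 0.09011·e^(−0.04·T));  sugar = (target − residual)·4.0·V
residual = 14.695·(0.01821 + 0.09011·e^(−0.04·17.7)) = 0.9199
sugar = (2.2 − 0.9199)·4.0·19.0

97.2862 g


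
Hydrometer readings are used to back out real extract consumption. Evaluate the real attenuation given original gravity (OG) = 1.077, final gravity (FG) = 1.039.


AA = (OG−FG)/(OG−1)·100;  RA = AA·0.8192
AA = (1.077 − 1.039)/(1.077 − 1)·100 = 49.3506
RA = 49.3506·0.8192

40.4281 %


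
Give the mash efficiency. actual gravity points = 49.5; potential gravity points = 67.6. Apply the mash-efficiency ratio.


efficiency = actual / potential × 100
efficiency = 49.5 / 67.6 × 100

73.2249 %


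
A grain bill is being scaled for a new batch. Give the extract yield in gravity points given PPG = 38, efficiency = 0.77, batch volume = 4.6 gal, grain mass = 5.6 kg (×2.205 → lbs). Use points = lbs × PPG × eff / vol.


lbs = 5.6 × 2.205 = 12.3480
points = 12.3480 × 38 × 0.77 / 4.6

78.5440 points


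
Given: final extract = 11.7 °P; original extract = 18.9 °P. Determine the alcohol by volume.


SG = 259/(259 − P);  ABV = (OG − FG)·131.25
OG = 259/(259 − 18.9) = 1.0787
FG = 259/(259 − 11.7) = 1.0473
ABV = (1.0787 − 1.0473)·131.25

4.1221 % ABV


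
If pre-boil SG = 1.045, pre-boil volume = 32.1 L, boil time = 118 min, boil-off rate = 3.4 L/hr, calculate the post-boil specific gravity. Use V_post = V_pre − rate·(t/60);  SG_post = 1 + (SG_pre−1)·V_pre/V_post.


V_post = 32.1 − 3.4·(118/60) = 25.4133
SG_post = 1 + (1.045 − 1)·32.1/25.4133

1.0568


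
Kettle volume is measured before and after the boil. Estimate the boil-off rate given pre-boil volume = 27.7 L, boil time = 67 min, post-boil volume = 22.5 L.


rate = (V_pre − V_post) / (t_min/60)
rate = (27.7 − 22.5) / (67/60)

4.6567 L/hr


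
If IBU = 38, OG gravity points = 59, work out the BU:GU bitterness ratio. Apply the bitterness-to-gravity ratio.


BU:GU = IBU / OG_points
BU:GU = 38 / 59

0.6441


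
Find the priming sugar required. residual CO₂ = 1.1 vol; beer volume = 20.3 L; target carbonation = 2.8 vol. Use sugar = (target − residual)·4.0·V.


sugar = (2.8 − 1.1)·4.0·20.3

138.0400 g


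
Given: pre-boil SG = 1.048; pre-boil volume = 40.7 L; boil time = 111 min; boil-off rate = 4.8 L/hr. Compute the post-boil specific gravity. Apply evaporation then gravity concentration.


V_post = V_pre − rate·(t/60);  SG_post = 1 + (SG_pre−1)·V_pre/V_post
V_post = 40.7 − 4.8·(111/60) = 31.8200
SG_post = 1 + (1.048 − 1)·40.7/31.8200

1.0614


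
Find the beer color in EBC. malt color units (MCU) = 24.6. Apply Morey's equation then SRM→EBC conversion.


SRM = 1.4922·MCU^0.6859;  EBC = SRM·1.97
SRM = 1.4922·24.6^0.6859 = 13.4236
EBC = 13.4236·1.97

26.4445 EBC


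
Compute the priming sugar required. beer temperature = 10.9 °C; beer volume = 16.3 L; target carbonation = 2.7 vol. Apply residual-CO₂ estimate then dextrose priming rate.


residual = 14.695·(0.01821 + 0.09011·e^(−0.04·T));  sugar = (target − residual)·4.0·V
residual = 14.695·(0.01821 + 0.09011·e^(−0.04·10.9)) = 1.1238
sugar = (2.7 − 1.1238)·4.0·16.3

102.7666 g


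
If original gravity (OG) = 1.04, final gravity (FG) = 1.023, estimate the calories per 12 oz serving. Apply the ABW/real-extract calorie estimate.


ABW = (OG−FG)·131.25·0.79/FG;  °P = 259 − 259/SG (for OG→OE and FG→AE);  RE = 0.1808·OE + 0.8192·AE;  Cal = (6.9·ABW + 4·(RE−0.1))·FG·3.55
ABW = (1.04 − 1.023)·131.25·0.79/1.023 = 1.7231
OE = 259 − 259/1.04 = 9.9615 °P
AE = 259 − 259/1.023 = 5.8231 °P
RE = 0.1808·9.9615 + 0.8192·5.8231 = 6.5713 °P
Cal = (6.9·1.7231 + 4·(6.5713−0.1))·1.023·3.55

137.1831 kcal


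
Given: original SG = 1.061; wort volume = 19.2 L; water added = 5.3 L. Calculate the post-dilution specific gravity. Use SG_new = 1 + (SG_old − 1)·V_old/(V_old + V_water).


pts = (1.061 − 1)·1000·19.2/(19.2 + 5.3) = 47.8041
SG_new = 1 + 47.8041/1000

1.0478


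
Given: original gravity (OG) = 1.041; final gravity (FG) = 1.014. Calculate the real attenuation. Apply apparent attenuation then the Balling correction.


AA = (OG−FG)/(OG−1)·100;  RA = AA·0.8192
AA = (1.041 − 1.014)/(1.041 − 1)·100 = 65.8537
RA = 65.8537·0.8192

53.9473 %


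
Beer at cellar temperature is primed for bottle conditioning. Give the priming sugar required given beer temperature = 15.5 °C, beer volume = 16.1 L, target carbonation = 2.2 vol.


residual = 14.695·(0.01821 + 0.09011·e^(−0.04·T));  sugar = (target − residual)·4.0·V
residual = 14.695·(0.01821 + 0.09011·e^(−0.04·15.5)) = 0.9799
sugar = (2.2 − 0.9799)·4.0·16.1

78.5729 g


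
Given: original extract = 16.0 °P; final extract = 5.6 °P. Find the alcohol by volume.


SG = 259/(259 − P);  ABV = (OG − FG)·131.25
OG = 259/(259 − 16.0) = 1.0658
FG = 259/(259 − 5.6) = 1.0221
ABV = (1.0658 − 1.0221)·131.25

5.7414 % ABV


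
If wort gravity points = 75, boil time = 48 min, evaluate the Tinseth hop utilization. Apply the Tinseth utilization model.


U = 1.65·0.000125^(GP/1000) · (1 − e^(−0.04·t))/4.15
bigness = 1.65·0.000125^(75/1000) = 0.8409
boil_factor = (1 − e^(−0.04·48))/4.15 = 0.2056
U = 0.8409 · 0.2056

0.1729


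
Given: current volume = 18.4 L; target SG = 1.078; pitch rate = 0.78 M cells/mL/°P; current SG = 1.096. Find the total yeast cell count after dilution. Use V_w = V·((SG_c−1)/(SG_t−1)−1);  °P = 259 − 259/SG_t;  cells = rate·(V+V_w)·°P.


V_w = 18.4·((1.096−1)/(1.078−1)−1) = 4.2462
V_final = 18.4 + 4.2462 = 22.6462
°P = 259 − 259/1.078 = 18.7403
cells = 0.78·22.6462·18.7403

331.0279 billion cells


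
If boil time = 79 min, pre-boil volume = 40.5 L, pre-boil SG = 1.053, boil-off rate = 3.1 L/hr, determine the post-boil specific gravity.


V_post = V_pre − rate·(t/60);  SG_post = 1 + (SG_pre−1)·V_pre/V_post
V_post = 40.5 − 3.1·(79/60) = 36.4183
SG_post = 1 + (1.053 − 1)·40.5/36.4183

1.0589


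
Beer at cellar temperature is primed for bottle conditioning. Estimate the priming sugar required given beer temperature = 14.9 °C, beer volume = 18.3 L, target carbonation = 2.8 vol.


residual = 14.695·(0.01821 + 0.09011·e^(−0.04·T));  sugar = (target − residual)·4.0·V
residual = 14.695·(0.01821 + 0.09011·e^(−0.04·14.9)) = 0.9972
sugar = (2.8 − 0.9972)·4.0·18.3

131.9630 g


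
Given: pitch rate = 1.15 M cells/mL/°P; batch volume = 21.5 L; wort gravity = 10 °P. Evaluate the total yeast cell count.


cells (billions) = rate · V_L · °P
cells = 1.15 · 21.5 · 10

247.2500 billion cells


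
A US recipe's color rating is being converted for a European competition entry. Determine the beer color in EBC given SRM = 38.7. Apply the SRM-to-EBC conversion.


EBC = SRM · 1.97
EBC = 38.7 · 1.97

76.2390 EBC


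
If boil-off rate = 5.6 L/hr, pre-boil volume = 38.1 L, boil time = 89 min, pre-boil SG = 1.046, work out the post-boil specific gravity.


V_post = V_pre − rate·(t/60);  SG_post = 1 + (SG_pre−1)·V_pre/V_post
V_post = 38.1 − 5.6·(89/60) = 29.7933
SG_post = 1 + (1.046 − 1)·38.1/29.7933

1.0588


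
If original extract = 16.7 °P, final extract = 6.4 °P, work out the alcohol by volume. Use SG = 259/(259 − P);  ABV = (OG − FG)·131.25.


OG = 259/(259 − 16.7) = 1.0689
FG = 259/(259 − 6.4) = 1.0253
ABV = (1.0689 − 1.0253)·131.25

5.7207 % ABV


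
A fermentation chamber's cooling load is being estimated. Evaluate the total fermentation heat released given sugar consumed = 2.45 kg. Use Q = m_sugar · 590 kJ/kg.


Q = 2.45 · 590

1445.5000 kJ


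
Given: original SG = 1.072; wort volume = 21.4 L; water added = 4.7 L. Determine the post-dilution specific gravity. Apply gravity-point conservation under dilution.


SG_new = 1 + (SG_old − 1)·V_old/(V_old + V_water)
pts = (1.072 − 1)·1000·21.4/(21.4 + 4.7) = 59.0345
SG_new = 1 + 59.0345/1000

1.0590


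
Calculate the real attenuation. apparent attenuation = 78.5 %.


RA = AA · 0.8192
RA = 78.5 · 0.8192

64.3072 %


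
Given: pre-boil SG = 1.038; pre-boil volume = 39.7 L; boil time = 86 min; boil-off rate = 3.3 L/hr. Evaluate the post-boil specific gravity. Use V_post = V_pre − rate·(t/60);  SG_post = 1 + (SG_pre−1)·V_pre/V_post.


V_post = 39.7 − 3.3·(86/60) = 34.9700
SG_post = 1 + (1.038 − 1)·39.7/34.9700

1.0431


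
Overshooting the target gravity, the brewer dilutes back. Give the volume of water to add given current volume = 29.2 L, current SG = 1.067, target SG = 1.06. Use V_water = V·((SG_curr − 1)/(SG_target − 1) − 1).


V_water = 29.2·((1.067 − 1)/(1.06 − 1) − 1)

3.4067 L


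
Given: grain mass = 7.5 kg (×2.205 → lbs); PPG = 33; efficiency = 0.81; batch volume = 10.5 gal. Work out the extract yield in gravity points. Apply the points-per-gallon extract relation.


points = lbs × PPG × eff / vol
lbs = 7.5 × 2.205 = 16.5375
points = 16.5375 × 33 × 0.81 / 10.5

42.0998 points


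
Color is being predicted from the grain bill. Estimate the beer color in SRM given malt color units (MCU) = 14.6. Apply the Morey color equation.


SRM = 1.4922 · MCU^0.6859
SRM = 1.4922 · 14.6^0.6859

9.3855 SRM


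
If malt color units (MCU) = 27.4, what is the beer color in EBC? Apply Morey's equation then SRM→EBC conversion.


SRM = 1.4922·MCU^0.6859;  EBC = SRM·1.97
SRM = 1.4922·27.4^0.6859 = 14.4537
EBC = 14.4537·1.97

28.4739 EBC


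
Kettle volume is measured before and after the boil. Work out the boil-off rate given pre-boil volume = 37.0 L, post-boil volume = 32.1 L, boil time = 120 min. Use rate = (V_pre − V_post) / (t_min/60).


rate = (37.0 − 32.1) / (120/60)

2.4500 L/hr


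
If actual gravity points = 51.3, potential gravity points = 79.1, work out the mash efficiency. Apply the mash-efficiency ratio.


efficiency = actual / potential × 100
efficiency = 51.3 / 79.1 × 100

64.8546 %


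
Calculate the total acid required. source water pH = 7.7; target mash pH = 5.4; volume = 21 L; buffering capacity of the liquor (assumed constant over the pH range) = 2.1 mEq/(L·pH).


acid = buffering capacity · (pH_source − pH_target) · V
acid = 2.1 · (7.7 − 5.4) · 21

101.4300 mEq


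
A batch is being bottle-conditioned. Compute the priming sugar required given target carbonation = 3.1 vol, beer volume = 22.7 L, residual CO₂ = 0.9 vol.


sugar = (target − residual)·4.0·V
sugar = (3.1 − 0.9)·4.0·22.7

199.7600 g


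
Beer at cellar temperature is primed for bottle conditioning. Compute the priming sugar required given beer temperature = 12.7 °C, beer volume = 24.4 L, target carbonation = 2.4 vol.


residual = 14.695·(0.01821 + 0.09011·e^(−0.04·T));  sugar = (target − residual)·4.0·V
residual = 14.695·(0.01821 + 0.09011·e^(−0.04·12.7)) = 1.0643
sugar = (2.4 − 1.0643)·4.0·24.4

130.3600 g


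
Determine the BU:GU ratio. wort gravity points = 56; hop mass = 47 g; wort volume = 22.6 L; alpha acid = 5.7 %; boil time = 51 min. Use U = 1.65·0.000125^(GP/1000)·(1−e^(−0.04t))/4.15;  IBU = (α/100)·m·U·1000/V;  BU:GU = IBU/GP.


U = 1.65·0.000125^(56/1000)·(1−e^(−0.04·51))/4.15 = 0.2091
IBU = (5.7/100)·47·0.2091·1000/22.6 = 24.7875
BU:GU = 24.7875/56

0.4426


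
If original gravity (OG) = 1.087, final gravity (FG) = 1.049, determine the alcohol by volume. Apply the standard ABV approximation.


ABV = (OG − FG) · 131.25
ABV = (1.087 − 1.049) · 131.25

4.9875 % ABV


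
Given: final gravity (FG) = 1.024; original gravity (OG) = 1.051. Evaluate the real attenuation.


AA = (OG−FG)/(OG−1)·100;  RA = AA·0.8192
AA = (1.051 − 1.024)/(1.051 − 1)·100 = 52.9412
RA = 52.9412·0.8192

43.3694 %


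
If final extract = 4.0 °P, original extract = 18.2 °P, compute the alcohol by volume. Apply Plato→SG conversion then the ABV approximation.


SG = 259/(259 − P);  ABV = (OG − FG)·131.25
OG = 259/(259 − 18.2) = 1.0756
FG = 259/(259 − 4.0) = 1.0157
ABV = (1.0756 − 1.0157)·131.25

7.8612 % ABV


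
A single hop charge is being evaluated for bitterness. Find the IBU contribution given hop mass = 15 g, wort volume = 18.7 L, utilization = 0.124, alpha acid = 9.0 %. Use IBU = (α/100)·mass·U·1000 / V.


IBU = (9.0/100)·15·0.124·1000 / 18.7

8.9519 IBU


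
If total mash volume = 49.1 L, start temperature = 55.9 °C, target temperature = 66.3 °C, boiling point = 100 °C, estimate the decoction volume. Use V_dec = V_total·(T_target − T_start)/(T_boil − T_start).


V_dec = 49.1·(66.3 − 55.9)/(100 − 55.9)

11.5791 L


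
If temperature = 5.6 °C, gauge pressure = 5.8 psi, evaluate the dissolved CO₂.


vols = (P + 14.695)·(0.01821 + 0.09011·e^(−0.04·T))
vols = (5.8 + 14.695)·(0.01821 + 0.09011·e^(−0.04·5.6))

1.8494 volumes


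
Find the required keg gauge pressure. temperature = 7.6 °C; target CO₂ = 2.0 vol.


psi = vols/(0.01821 + 0.09011·e^(−0.04·T)) − 14.695
psi = 2.0/(0.01821 + 0.09011·e^(−0.04·7.6)) − 14.695

8.9181 psi


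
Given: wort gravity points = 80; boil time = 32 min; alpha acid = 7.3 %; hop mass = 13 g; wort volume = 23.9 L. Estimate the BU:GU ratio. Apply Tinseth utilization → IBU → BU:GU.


U = 1.65·0.000125^(GP/1000)·(1−e^(−0.04t))/4.15;  IBU = (α/100)·m·U·1000/V;  BU:GU = IBU/GP
U = 1.65·0.000125^(80/1000)·(1−e^(−0.04·32))/4.15 = 0.1399
IBU = (7.3/100)·13·0.1399·1000/23.9 = 5.5536
BU:GU = 5.5536/80

0.0694


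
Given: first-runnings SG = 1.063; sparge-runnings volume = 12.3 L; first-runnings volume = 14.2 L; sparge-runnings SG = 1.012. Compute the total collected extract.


total = Σ (SG_i − 1)·1000·V_i
first = (1.063 − 1)·1000·14.2 = 894.6000
sparge = (1.012 − 1)·1000·12.3 = 147.6000
total = 894.6000 + 147.6000

1042.2000 gravity·L


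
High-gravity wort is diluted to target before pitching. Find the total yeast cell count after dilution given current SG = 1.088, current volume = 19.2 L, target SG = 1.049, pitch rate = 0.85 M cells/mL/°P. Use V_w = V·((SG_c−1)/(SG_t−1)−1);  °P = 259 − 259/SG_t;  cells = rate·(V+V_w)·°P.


V_w = 19.2·((1.088−1)/(1.049−1)−1) = 15.2816
V_final = 19.2 + 15.2816 = 34.4816
°P = 259 − 259/1.049 = 12.0982
cells = 0.85·34.4816·12.0982

354.5905 billion cells


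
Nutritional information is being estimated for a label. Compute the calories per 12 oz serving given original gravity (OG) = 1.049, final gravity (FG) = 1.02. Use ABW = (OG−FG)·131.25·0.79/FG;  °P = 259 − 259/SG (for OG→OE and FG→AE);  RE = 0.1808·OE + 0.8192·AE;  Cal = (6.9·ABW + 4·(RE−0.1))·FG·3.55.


ABW = (1.049 − 1.02)·131.25·0.79/1.02 = 2.9480
OE = 259 − 259/1.049 = 12.0982 °P
AE = 259 − 259/1.02 = 5.0784 °P
RE = 0.1808·12.0982 + 0.8192·5.0784 = 6.3476 °P
Cal = (6.9·2.9480 + 4·(6.3476−0.1))·1.02·3.55

164.1452 kcal


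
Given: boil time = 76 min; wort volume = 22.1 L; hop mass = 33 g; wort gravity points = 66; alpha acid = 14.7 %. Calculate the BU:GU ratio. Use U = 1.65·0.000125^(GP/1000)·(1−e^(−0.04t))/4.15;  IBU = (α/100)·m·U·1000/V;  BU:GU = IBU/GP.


U = 1.65·0.000125^(66/1000)·(1−e^(−0.04·76))/4.15 = 0.2092
IBU = (14.7/100)·33·0.2092·1000/22.1 = 45.9180
BU:GU = 45.9180/66

0.6957


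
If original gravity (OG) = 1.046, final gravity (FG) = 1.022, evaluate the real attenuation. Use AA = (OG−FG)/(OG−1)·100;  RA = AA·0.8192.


AA = (1.046 − 1.022)/(1.046 − 1)·100 = 52.1739
RA = 52.1739·0.8192

42.7409 %


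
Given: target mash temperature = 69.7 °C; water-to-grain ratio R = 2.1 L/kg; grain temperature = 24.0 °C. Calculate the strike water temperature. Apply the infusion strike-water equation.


T_strike = (0.41/R)·(T_mash − T_grain) + T_mash
T_strike = (0.41/2.1)·(69.7 − 24.0) + 69.7

78.6224 °C


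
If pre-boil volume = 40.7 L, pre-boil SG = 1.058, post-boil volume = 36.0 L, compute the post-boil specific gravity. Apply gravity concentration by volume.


SG_post = 1 + (SG_pre − 1)·V_pre/V_post
pts_pre = (1.058 − 1)·1000 = 58.0000
pts_post = 58.0000·40.7/36.0 = 65.5722
SG_post = 1 + 65.5722/1000

1.0656
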